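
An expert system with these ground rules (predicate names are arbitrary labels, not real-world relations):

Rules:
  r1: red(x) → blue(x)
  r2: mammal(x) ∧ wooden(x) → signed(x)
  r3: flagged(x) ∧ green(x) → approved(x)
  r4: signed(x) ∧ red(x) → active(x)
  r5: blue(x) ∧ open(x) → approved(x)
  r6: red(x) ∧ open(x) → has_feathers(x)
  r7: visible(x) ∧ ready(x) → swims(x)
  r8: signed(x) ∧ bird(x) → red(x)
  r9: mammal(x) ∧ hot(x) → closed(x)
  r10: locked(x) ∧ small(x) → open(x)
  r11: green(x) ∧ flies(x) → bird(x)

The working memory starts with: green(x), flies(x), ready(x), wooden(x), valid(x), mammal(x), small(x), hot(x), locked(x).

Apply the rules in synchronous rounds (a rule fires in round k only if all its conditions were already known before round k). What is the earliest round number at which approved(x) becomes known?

Round 1 fires r2, r9, r10, r11, giving signed(x), closed(x), open(x), bird(x).
Round 2 fires r8, giving red(x).
Round 3 fires r1, r4, r6, giving blue(x), active(x), has_feathers(x).
Round 4 fires r5, giving approved(x).
approved(x) first appears in round 4.

4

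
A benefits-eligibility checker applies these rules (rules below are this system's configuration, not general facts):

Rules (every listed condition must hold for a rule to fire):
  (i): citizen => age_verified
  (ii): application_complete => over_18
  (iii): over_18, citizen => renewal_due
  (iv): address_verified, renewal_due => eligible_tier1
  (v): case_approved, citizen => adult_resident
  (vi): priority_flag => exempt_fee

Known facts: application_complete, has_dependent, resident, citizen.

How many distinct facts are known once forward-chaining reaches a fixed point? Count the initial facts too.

7

Round 1: (i) [citizen => age_verified]; (ii) [application_complete => over_18]. New: age_verified, over_18.
Round 2: (iii) [over_18, citizen => renewal_due]. New: renewal_due.
Closure: {age_verified, application_complete, citizen, has_dependent, over_18, renewal_due, resident} — 7 facts.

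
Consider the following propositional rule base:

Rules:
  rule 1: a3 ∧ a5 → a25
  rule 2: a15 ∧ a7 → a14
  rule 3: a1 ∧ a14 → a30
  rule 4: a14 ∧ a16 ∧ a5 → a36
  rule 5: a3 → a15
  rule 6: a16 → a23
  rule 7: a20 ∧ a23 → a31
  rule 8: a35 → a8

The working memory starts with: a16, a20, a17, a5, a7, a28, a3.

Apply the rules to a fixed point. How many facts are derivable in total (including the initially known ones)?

[1] rule 1 [a3 ∧ a5 → a25]; rule 5 [a3 → a15]; rule 6 [a16 → a23]. ⇒ new: a25, a15, a23.
[2] rule 2 [a15 ∧ a7 → a14]; rule 7 [a20 ∧ a23 → a31]. ⇒ new: a14, a31.
[3] rule 4 [a14 ∧ a16 ∧ a5 → a36]. ⇒ new: a36.
Closure: {a14, a15, a16, a17, a20, a23, a25, a28, a3, a31, a36, a5, a7} — 13 facts.

13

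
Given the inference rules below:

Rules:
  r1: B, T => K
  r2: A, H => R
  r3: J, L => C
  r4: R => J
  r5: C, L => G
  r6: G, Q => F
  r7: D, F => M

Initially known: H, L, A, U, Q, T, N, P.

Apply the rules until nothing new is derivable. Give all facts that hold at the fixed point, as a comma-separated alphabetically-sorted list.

A, C, F, G, H, J, L, N, P, Q, R, T, U

Round 1 fires r2, giving R.
Round 2 fires r4, giving J.
Round 3 fires r3, giving C.
Round 4 fires r5, giving G.
Round 5 fires r6, giving F.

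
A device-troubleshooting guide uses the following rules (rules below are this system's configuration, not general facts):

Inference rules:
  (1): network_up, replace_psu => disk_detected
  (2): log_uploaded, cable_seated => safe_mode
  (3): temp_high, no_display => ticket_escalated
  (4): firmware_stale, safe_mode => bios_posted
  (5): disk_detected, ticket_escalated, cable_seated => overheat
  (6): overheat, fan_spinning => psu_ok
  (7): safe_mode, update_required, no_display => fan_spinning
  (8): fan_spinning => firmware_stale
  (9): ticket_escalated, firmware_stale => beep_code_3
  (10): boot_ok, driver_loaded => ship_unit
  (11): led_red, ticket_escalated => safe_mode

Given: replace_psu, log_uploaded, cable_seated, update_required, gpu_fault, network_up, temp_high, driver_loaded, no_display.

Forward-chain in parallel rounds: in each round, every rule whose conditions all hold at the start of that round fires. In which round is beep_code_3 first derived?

4

Round 1 fires (1), (2), (3), giving disk_detected, safe_mode, ticket_escalated.
Round 2 fires (5), (7), giving overheat, fan_spinning.
Round 3 fires (6), (8), giving psu_ok, firmware_stale.
Round 4 fires (4), (9), giving bios_posted, beep_code_3.
beep_code_3 first appears in round 4.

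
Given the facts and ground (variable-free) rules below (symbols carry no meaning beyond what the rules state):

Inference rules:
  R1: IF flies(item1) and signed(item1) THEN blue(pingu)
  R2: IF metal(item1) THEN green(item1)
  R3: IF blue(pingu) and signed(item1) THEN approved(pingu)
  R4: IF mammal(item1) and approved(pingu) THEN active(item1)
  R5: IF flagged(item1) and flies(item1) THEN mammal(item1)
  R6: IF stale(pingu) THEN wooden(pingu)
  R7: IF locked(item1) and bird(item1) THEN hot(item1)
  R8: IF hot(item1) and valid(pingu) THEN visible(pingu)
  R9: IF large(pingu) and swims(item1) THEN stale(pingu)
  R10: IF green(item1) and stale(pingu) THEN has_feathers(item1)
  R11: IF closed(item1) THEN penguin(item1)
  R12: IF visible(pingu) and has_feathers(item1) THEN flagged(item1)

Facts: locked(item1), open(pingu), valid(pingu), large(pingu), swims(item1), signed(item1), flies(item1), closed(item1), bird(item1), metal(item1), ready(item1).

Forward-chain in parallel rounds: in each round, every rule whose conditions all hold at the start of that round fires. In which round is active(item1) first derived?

5

Round 1 — R1, R2, R7, R9, R11, derive blue(pingu), green(item1), hot(item1), stale(pingu), penguin(item1).
Round 2 — R3, R6, R8, R10, derive approved(pingu), wooden(pingu), visible(pingu), has_feathers(item1).
Round 3 — R12, derive flagged(item1).
Round 4 — R5, derive mammal(item1).
Round 5 — R4, derive active(item1).
active(item1) first appears in round 5.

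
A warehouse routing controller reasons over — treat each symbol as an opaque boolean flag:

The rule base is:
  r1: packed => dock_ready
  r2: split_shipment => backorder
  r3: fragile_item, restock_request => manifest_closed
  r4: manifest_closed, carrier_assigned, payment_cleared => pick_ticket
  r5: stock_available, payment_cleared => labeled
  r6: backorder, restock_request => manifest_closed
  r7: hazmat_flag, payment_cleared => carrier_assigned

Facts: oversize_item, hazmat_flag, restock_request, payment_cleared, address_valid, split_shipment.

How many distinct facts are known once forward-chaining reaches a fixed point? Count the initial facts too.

10

Round 1: r2 [split_shipment => backorder]; r7 [hazmat_flag, payment_cleared => carrier_assigned]. Adds backorder, carrier_assigned.
Round 2: r6 [backorder, restock_request => manifest_closed]. Adds manifest_closed.
Round 3: r4 [manifest_closed, carrier_assigned, payment_cleared => pick_ticket]. Adds pick_ticket.
Closure: {address_valid, backorder, carrier_assigned, hazmat_flag, manifest_closed, oversize_item, payment_cleared, pick_ticket, restock_request, split_shipment} — 10 facts.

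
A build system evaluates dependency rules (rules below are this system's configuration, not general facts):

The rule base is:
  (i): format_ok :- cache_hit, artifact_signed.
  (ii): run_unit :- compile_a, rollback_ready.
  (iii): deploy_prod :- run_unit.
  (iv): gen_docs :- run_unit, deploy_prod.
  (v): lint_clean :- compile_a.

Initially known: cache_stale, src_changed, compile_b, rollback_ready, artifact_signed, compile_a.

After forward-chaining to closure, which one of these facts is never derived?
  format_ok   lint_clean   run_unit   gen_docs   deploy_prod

format_ok

Round 1 — (ii), (v), derive run_unit, lint_clean.
Round 2 — (iii), derive deploy_prod.
Round 3 — (iv), derive gen_docs.
Derived: run_unit (round 1), deploy_prod (round 2), gen_docs (round 3), lint_clean (round 1). format_ok never appears in any round.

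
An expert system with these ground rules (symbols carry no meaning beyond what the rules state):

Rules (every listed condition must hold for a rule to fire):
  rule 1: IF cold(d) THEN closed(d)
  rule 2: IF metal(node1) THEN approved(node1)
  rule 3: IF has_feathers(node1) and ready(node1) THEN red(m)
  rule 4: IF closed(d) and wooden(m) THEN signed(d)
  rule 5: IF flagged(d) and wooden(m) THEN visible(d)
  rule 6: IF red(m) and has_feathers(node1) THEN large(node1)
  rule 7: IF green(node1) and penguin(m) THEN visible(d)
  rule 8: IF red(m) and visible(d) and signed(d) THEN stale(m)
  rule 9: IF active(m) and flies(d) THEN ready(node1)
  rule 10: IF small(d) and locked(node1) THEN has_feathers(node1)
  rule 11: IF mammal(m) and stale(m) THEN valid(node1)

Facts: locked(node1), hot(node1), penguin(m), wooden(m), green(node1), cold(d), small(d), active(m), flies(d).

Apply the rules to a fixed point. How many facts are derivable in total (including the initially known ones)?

17

Round 1: rule 1 [IF cold(d) THEN closed(d)]; rule 7 [IF green(node1) and penguin(m) THEN visible(d)]; rule 9 [IF active(m) and flies(d) THEN ready(node1)]; rule 10 [IF small(d) and locked(node1) THEN has_feathers(node1)]. Adds closed(d), visible(d), ready(node1), has_feathers(node1).
Round 2: rule 3 [IF has_feathers(node1) and ready(node1) THEN red(m)]; rule 4 [IF closed(d) and wooden(m) THEN signed(d)]. Adds red(m), signed(d).
Round 3: rule 6 [IF red(m) and has_feathers(node1) THEN large(node1)]; rule 8 [IF red(m) and visible(d) and signed(d) THEN stale(m)]. Adds large(node1), stale(m).
Closure: {active(m), closed(d), cold(d), flies(d), green(node1), has_feathers(node1), hot(node1), large(node1), locked(node1), penguin(m), ready(node1), red(m), signed(d), small(d), stale(m), visible(d), wooden(m)} — 17 facts.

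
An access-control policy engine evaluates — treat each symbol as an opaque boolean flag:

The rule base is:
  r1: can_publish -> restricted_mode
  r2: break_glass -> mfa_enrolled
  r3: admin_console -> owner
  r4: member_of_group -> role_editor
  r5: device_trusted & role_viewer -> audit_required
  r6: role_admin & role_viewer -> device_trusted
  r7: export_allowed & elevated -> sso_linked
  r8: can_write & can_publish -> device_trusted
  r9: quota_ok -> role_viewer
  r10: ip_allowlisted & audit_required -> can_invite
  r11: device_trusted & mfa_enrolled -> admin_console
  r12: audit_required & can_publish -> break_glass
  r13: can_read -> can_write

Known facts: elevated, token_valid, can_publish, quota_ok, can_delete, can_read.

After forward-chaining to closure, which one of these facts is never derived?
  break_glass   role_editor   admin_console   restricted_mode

role_editor

Round 1: r1 [can_publish -> restricted_mode]; r9 [quota_ok -> role_viewer]; r13 [can_read -> can_write]. New: restricted_mode, role_viewer, can_write.
Round 2: r8 [can_write & can_publish -> device_trusted]. New: device_trusted.
Round 3: r5 [device_trusted & role_viewer -> audit_required]. New: audit_required.
Round 4: r12 [audit_required & can_publish -> break_glass]. New: break_glass.
Round 5: r2 [break_glass -> mfa_enrolled]. New: mfa_enrolled.
Round 6: r11 [device_trusted & mfa_enrolled -> admin_console]. New: admin_console.
Round 7: r3 [admin_console -> owner]. New: owner.
Derived: admin_console (round 6), restricted_mode (round 1), break_glass (round 4). role_editor never appears in any round.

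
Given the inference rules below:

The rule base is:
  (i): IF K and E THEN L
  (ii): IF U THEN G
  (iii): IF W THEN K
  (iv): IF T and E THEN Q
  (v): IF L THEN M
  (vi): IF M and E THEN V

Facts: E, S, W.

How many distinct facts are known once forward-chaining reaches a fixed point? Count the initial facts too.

Round 1: (iii) [IF W THEN K]. Adds K.
Round 2: (i) [IF K and E THEN L]. Adds L.
Round 3: (v) [IF L THEN M]. Adds M.
Round 4: (vi) [IF M and E THEN V]. Adds V.
Closure: {E, K, L, M, S, V, W} — 7 facts.

7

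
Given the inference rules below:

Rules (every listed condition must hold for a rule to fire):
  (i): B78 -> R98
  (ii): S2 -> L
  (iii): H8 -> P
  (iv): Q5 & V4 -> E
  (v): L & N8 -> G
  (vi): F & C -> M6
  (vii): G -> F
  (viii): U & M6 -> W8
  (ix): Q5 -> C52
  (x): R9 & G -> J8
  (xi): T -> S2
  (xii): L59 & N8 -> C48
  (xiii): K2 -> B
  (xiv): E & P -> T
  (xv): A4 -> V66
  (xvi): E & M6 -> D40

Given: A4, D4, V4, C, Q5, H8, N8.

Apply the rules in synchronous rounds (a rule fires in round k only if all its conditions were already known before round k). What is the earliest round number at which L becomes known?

4

Round 1 fires (iii), (iv), (ix), (xv), giving P, E, C52, V66.
Round 2 fires (xiv), giving T.
Round 3 fires (xi), giving S2.
Round 4 fires (ii), giving L.
L first appears in round 4.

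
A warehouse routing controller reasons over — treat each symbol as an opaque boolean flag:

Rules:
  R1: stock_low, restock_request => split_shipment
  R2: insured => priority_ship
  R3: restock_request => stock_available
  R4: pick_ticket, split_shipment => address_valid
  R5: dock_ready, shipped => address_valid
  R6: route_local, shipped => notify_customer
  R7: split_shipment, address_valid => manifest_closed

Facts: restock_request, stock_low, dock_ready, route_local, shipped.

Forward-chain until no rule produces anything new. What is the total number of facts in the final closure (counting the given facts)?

Round 1 — R1, R3, R5, R6, derive split_shipment, stock_available, address_valid, notify_customer.
Round 2 — R7, derive manifest_closed.
Closure: {address_valid, dock_ready, manifest_closed, notify_customer, restock_request, route_local, shipped, split_shipment, stock_available, stock_low} — 10 facts.

10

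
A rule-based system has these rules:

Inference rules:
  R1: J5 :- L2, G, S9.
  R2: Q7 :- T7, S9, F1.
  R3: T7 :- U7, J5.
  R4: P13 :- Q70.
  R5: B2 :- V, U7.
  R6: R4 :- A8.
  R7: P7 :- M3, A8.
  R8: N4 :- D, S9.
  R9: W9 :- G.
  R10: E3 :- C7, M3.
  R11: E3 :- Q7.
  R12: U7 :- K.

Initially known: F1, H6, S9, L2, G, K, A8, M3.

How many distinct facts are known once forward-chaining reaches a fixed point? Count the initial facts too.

Round 1 fires R1, R6, R7, R9, R12, giving J5, R4, P7, W9, U7.
Round 2 fires R3, giving T7.
Round 3 fires R2, giving Q7.
Round 4 fires R11, giving E3.
Closure: {A8, E3, F1, G, H6, J5, K, L2, M3, P7, Q7, R4, S9, T7, U7, W9} — 16 facts.

16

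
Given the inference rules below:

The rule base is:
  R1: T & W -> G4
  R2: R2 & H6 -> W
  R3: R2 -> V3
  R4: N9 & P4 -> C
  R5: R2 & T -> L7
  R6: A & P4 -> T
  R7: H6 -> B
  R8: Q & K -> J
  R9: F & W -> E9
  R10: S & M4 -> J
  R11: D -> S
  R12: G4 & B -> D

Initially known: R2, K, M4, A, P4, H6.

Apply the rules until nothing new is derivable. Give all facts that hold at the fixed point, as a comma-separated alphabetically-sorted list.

[1] R2 [R2 & H6 -> W]; R3 [R2 -> V3]; R6 [A & P4 -> T]; R7 [H6 -> B]. ⇒ new: W, V3, T, B.
[2] R1 [T & W -> G4]; R5 [R2 & T -> L7]. ⇒ new: G4, L7.
[3] R12 [G4 & B -> D]. ⇒ new: D.
[4] R11 [D -> S]. ⇒ new: S.
[5] R10 [S & M4 -> J]. ⇒ new: J.

A, B, D, G4, H6, J, K, L7, M4, P4, R2, S, T, V3, W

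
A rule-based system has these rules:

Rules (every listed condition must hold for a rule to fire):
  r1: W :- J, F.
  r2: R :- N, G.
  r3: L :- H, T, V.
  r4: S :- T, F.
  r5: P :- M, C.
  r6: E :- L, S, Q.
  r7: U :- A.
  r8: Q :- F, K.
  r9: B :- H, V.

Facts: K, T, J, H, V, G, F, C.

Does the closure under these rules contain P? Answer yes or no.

no

Round 1: r1 [W :- J, F.]; r3 [L :- H, T, V.]; r4 [S :- T, F.]; r8 [Q :- F, K.]; r9 [B :- H, V.]. Adds W, L, S, Q, B.
Round 2: r6 [E :- L, S, Q.]. Adds E.
Fixed point reached. P is concluded only by r5; r5 needs M (never derived).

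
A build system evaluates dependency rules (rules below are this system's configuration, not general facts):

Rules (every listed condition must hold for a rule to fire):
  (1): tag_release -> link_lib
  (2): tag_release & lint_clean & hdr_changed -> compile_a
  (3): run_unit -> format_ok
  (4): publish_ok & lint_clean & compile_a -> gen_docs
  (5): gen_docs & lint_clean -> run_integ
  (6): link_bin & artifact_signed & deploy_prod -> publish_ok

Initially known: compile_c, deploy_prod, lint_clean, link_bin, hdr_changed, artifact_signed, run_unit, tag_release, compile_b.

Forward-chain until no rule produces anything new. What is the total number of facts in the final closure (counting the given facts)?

[1] (1) [tag_release -> link_lib]; (2) [tag_release & lint_clean & hdr_changed -> compile_a]; (3) [run_unit -> format_ok]; (6) [link_bin & artifact_signed & deploy_prod -> publish_ok]. ⇒ new: link_lib, compile_a, format_ok, publish_ok.
[2] (4) [publish_ok & lint_clean & compile_a -> gen_docs]. ⇒ new: gen_docs.
[3] (5) [gen_docs & lint_clean -> run_integ]. ⇒ new: run_integ.
Closure: {artifact_signed, compile_a, compile_b, compile_c, deploy_prod, format_ok, gen_docs, hdr_changed, link_bin, link_lib, lint_clean, publish_ok, run_integ, run_unit, tag_release} — 15 facts.

15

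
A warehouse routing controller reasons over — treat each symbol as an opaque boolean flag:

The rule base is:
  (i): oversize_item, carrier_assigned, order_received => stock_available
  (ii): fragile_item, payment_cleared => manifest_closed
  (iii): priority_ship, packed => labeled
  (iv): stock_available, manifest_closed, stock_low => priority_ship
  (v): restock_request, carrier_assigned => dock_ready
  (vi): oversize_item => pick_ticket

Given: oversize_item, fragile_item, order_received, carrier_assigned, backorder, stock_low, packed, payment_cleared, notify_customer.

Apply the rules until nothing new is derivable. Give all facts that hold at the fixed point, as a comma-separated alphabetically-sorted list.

Round 1: (i) [oversize_item, carrier_assigned, order_received => stock_available]; (ii) [fragile_item, payment_cleared => manifest_closed]; (vi) [oversize_item => pick_ticket]. Adds stock_available, manifest_closed, pick_ticket.
Round 2: (iv) [stock_available, manifest_closed, stock_low => priority_ship]. Adds priority_ship.
Round 3: (iii) [priority_ship, packed => labeled]. Adds labeled.

backorder, carrier_assigned, fragile_item, labeled, manifest_closed, notify_customer, order_received, oversize_item, packed, payment_cleared, pick_ticket, priority_ship, stock_available, stock_low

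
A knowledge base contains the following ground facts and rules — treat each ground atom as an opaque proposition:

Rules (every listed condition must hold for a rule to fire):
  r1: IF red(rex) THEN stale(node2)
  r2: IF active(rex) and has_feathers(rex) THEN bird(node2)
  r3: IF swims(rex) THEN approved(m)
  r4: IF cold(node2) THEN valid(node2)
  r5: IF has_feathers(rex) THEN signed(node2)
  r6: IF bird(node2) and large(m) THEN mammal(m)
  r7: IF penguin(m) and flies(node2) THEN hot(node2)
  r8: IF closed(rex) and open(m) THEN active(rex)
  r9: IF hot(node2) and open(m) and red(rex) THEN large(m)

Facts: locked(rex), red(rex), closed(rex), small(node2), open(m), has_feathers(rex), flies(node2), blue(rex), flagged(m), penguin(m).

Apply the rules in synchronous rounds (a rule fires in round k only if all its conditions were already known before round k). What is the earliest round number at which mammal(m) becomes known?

3

Round 1: r1 [IF red(rex) THEN stale(node2)]; r5 [IF has_feathers(rex) THEN signed(node2)]; r7 [IF penguin(m) and flies(node2) THEN hot(node2)]; r8 [IF closed(rex) and open(m) THEN active(rex)]. Adds stale(node2), signed(node2), hot(node2), active(rex).
Round 2: r2 [IF active(rex) and has_feathers(rex) THEN bird(node2)]; r9 [IF hot(node2) and open(m) and red(rex) THEN large(m)]. Adds bird(node2), large(m).
Round 3: r6 [IF bird(node2) and large(m) THEN mammal(m)]. Adds mammal(m).
mammal(m) first appears in round 3.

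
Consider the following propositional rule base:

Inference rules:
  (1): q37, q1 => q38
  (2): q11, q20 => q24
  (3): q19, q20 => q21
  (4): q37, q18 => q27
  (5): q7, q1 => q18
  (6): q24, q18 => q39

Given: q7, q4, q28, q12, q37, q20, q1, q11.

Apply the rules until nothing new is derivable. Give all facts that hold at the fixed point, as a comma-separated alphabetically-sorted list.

[1] (1) [q37, q1 => q38]; (2) [q11, q20 => q24]; (5) [q7, q1 => q18]. ⇒ new: q38, q24, q18.
[2] (4) [q37, q18 => q27]; (6) [q24, q18 => q39]. ⇒ new: q27, q39.

q1, q11, q12, q18, q20, q24, q27, q28, q37, q38, q39, q4, q7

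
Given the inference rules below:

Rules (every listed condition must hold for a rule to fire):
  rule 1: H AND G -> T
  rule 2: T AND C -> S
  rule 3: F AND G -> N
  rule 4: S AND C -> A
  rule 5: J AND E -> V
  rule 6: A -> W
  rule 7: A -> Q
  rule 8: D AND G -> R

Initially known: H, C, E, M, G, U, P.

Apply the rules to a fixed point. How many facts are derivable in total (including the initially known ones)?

12

Round 1: rule 1 [H AND G -> T]. Adds T.
Round 2: rule 2 [T AND C -> S]. Adds S.
Round 3: rule 4 [S AND C -> A]. Adds A.
Round 4: rule 6 [A -> W]; rule 7 [A -> Q]. Adds W, Q.
Closure: {A, C, E, G, H, M, P, Q, S, T, U, W} — 12 facts.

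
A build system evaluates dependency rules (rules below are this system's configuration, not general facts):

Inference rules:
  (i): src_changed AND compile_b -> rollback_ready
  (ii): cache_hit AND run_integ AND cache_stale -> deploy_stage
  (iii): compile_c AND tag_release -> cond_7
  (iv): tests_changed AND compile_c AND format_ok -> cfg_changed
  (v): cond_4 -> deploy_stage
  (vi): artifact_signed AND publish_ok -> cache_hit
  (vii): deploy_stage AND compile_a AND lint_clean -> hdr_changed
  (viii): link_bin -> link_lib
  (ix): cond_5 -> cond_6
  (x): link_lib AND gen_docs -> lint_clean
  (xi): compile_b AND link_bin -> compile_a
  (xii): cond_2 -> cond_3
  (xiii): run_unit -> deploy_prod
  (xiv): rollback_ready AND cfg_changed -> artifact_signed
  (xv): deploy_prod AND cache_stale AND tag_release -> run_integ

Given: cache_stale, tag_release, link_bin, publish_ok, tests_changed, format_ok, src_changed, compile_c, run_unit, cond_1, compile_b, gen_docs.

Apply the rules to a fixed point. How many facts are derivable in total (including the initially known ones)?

Round 1 — (i), (iii), (iv), (viii), (xi), (xiii), derive rollback_ready, cond_7, cfg_changed, link_lib, compile_a, deploy_prod.
Round 2 — (x), (xiv), (xv), derive lint_clean, artifact_signed, run_integ.
Round 3 — (vi), derive cache_hit.
Round 4 — (ii), derive deploy_stage.
Round 5 — (vii), derive hdr_changed.
Closure: {artifact_signed, cache_hit, cache_stale, cfg_changed, compile_a, compile_b, compile_c, cond_1, cond_7, deploy_prod, deploy_stage, format_ok, gen_docs, hdr_changed, link_bin, link_lib, lint_clean, publish_ok, rollback_ready, run_integ, run_unit, src_changed, tag_release, tests_changed} — 24 facts.

24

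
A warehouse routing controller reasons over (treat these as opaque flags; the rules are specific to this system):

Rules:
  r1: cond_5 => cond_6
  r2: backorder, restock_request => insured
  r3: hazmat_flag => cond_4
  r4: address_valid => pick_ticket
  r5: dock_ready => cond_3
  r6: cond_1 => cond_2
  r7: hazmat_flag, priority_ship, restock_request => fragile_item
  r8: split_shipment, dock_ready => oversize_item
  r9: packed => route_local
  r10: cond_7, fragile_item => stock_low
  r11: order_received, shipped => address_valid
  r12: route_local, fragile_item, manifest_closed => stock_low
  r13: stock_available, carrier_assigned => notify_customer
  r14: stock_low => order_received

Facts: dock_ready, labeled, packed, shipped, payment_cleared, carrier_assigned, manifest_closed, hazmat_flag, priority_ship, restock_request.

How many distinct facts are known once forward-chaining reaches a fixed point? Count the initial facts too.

Round 1 — r3, r5, r7, r9, derive cond_4, cond_3, fragile_item, route_local.
Round 2 — r12, derive stock_low.
Round 3 — r14, derive order_received.
Round 4 — r11, derive address_valid.
Round 5 — r4, derive pick_ticket.
Closure: {address_valid, carrier_assigned, cond_3, cond_4, dock_ready, fragile_item, hazmat_flag, labeled, manifest_closed, order_received, packed, payment_cleared, pick_ticket, priority_ship, restock_request, route_local, shipped, stock_low} — 18 facts.

18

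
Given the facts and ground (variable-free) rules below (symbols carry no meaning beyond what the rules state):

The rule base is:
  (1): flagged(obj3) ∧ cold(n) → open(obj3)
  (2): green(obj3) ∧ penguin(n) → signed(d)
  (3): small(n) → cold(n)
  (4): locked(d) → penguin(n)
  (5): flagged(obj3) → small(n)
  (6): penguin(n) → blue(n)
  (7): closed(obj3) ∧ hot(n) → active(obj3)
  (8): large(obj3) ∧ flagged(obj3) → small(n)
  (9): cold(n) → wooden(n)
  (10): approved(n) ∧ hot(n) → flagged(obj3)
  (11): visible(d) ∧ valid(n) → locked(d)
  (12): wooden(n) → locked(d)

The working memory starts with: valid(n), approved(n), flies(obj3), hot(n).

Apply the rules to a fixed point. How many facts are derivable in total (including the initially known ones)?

Round 1 — (10), derive flagged(obj3).
Round 2 — (5), derive small(n).
Round 3 — (3), derive cold(n).
Round 4 — (1), (9), derive open(obj3), wooden(n).
Round 5 — (12), derive locked(d).
Round 6 — (4), derive penguin(n).
Round 7 — (6), derive blue(n).
Closure: {approved(n), blue(n), cold(n), flagged(obj3), flies(obj3), hot(n), locked(d), open(obj3), penguin(n), small(n), valid(n), wooden(n)} — 12 facts.

12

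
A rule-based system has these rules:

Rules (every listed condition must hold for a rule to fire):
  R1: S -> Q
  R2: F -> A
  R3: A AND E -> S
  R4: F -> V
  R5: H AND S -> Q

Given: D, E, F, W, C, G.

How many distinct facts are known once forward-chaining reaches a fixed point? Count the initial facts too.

10

Round 1: R2 [F -> A]; R4 [F -> V]. Adds A, V.
Round 2: R3 [A AND E -> S]. Adds S.
Round 3: R1 [S -> Q]. Adds Q.
Closure: {A, C, D, E, F, G, Q, S, V, W} — 10 facts.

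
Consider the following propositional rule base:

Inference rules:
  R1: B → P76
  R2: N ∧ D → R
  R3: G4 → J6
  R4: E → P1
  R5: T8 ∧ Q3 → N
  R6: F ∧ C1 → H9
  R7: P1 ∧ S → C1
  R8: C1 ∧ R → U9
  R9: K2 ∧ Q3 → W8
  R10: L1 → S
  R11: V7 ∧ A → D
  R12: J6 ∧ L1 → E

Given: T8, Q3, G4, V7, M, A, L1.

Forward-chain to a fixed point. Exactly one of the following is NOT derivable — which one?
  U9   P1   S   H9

Round 1: R3 [G4 → J6]; R5 [T8 ∧ Q3 → N]; R10 [L1 → S]; R11 [V7 ∧ A → D]. Adds J6, N, S, D.
Round 2: R2 [N ∧ D → R]; R12 [J6 ∧ L1 → E]. Adds R, E.
Round 3: R4 [E → P1]. Adds P1.
Round 4: R7 [P1 ∧ S → C1]. Adds C1.
Round 5: R8 [C1 ∧ R → U9]. Adds U9.
Derived: U9 (round 5), S (round 1), P1 (round 3). H9 never appears in any round.

H9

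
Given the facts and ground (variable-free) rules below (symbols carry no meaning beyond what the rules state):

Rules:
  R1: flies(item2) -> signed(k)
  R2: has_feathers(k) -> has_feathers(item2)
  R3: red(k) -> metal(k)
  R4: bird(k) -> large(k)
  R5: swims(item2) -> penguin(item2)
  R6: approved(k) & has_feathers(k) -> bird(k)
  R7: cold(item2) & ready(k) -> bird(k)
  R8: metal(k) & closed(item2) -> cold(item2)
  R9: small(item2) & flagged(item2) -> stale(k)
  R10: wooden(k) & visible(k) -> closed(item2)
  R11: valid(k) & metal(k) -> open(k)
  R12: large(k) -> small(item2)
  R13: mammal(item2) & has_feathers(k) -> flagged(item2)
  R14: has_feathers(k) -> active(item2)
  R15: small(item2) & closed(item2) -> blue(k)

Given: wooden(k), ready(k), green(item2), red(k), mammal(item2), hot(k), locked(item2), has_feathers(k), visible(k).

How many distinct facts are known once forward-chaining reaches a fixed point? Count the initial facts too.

Round 1 — R2, R3, R10, R13, R14, derive has_feathers(item2), metal(k), closed(item2), flagged(item2), active(item2).
Round 2 — R8, derive cold(item2).
Round 3 — R7, derive bird(k).
Round 4 — R4, derive large(k).
Round 5 — R12, derive small(item2).
Round 6 — R9, R15, derive stale(k), blue(k).
Closure: {active(item2), bird(k), blue(k), closed(item2), cold(item2), flagged(item2), green(item2), has_feathers(item2), has_feathers(k), hot(k), large(k), locked(item2), mammal(item2), metal(k), ready(k), red(k), small(item2), stale(k), visible(k), wooden(k)} — 20 facts.

20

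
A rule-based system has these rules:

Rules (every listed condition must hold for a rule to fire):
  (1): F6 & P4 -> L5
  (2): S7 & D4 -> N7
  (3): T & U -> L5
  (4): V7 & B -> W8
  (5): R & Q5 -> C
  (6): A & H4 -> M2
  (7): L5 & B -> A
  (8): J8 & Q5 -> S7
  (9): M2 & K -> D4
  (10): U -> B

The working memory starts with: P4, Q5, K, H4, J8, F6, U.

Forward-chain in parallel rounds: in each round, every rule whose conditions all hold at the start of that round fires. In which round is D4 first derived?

Round 1 fires (1), (8), (10), giving L5, S7, B.
Round 2 fires (7), giving A.
Round 3 fires (6), giving M2.
Round 4 fires (9), giving D4.
D4 first appears in round 4.

4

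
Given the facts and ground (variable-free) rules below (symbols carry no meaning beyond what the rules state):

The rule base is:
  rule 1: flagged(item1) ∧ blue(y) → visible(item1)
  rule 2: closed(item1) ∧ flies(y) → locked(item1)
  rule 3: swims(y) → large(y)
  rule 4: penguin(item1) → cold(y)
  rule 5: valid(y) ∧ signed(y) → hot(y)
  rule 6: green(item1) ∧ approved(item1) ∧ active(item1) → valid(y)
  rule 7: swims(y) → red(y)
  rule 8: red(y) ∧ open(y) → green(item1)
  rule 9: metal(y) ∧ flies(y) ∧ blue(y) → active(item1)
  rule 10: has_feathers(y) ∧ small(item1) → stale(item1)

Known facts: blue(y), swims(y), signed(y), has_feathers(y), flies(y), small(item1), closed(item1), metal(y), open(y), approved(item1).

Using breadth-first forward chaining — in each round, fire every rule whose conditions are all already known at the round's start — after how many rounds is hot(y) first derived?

4

Round 1 fires rule 2, rule 3, rule 7, rule 9, rule 10, giving locked(item1), large(y), red(y), active(item1), stale(item1).
Round 2 fires rule 8, giving green(item1).
Round 3 fires rule 6, giving valid(y).
Round 4 fires rule 5, giving hot(y).
hot(y) first appears in round 4.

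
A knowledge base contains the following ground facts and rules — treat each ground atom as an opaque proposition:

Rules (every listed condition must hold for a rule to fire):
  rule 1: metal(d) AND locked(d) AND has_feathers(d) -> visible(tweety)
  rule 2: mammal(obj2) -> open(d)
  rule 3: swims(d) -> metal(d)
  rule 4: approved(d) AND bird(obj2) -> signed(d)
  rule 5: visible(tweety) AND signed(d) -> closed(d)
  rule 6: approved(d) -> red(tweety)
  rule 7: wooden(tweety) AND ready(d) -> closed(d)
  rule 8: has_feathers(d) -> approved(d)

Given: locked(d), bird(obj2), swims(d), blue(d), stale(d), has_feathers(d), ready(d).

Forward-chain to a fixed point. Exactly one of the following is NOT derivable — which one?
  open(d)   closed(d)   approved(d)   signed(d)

Round 1: rule 3 [swims(d) -> metal(d)]; rule 8 [has_feathers(d) -> approved(d)]. New: metal(d), approved(d).
Round 2: rule 1 [metal(d) AND locked(d) AND has_feathers(d) -> visible(tweety)]; rule 4 [approved(d) AND bird(obj2) -> signed(d)]; rule 6 [approved(d) -> red(tweety)]. New: visible(tweety), signed(d), red(tweety).
Round 3: rule 5 [visible(tweety) AND signed(d) -> closed(d)]. New: closed(d).
Derived: closed(d) (round 3), approved(d) (round 1), signed(d) (round 2). open(d) never appears in any round.

open(d)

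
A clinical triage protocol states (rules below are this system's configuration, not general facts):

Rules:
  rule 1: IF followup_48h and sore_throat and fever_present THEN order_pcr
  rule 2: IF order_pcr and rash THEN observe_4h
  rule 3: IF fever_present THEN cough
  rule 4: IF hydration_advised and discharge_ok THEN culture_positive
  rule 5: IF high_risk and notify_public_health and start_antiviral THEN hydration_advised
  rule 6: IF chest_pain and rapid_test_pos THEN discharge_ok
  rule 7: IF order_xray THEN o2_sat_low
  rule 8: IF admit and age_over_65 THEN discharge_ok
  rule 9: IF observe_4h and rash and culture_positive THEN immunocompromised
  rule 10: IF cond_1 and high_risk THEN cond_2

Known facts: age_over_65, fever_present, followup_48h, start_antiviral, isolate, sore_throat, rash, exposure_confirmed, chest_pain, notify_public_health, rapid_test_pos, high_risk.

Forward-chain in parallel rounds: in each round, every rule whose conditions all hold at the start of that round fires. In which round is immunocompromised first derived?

Round 1 — rule 1, rule 3, rule 5, rule 6, derive order_pcr, cough, hydration_advised, discharge_ok.
Round 2 — rule 2, rule 4, derive observe_4h, culture_positive.
Round 3 — rule 9, derive immunocompromised.
immunocompromised first appears in round 3.

3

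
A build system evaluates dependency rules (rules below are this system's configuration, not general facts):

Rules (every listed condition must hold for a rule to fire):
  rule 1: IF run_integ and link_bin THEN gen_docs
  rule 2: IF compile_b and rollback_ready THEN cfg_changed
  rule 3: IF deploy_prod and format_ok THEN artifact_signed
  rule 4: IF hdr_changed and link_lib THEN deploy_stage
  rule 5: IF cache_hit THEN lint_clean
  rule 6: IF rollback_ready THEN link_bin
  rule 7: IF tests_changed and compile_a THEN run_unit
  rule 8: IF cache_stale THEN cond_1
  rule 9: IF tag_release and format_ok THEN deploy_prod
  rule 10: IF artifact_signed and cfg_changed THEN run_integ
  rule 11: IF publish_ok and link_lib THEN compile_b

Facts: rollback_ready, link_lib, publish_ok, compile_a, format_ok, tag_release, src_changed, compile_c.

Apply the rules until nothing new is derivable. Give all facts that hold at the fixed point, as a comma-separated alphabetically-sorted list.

Round 1 fires rule 6, rule 9, rule 11, giving link_bin, deploy_prod, compile_b.
Round 2 fires rule 2, rule 3, giving cfg_changed, artifact_signed.
Round 3 fires rule 10, giving run_integ.
Round 4 fires rule 1, giving gen_docs.

artifact_signed, cfg_changed, compile_a, compile_b, compile_c, deploy_prod, format_ok, gen_docs, link_bin, link_lib, publish_ok, rollback_ready, run_integ, src_changed, tag_release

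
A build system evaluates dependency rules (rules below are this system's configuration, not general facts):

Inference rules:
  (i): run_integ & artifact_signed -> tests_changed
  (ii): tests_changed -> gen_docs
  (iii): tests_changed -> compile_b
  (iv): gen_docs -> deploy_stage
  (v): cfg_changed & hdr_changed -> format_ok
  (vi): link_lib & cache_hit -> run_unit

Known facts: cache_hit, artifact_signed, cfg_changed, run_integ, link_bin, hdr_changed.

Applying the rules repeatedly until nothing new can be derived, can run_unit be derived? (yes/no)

no

Round 1: (i) [run_integ & artifact_signed -> tests_changed]; (v) [cfg_changed & hdr_changed -> format_ok]. New: tests_changed, format_ok.
Round 2: (ii) [tests_changed -> gen_docs]; (iii) [tests_changed -> compile_b]. New: gen_docs, compile_b.
Round 3: (iv) [gen_docs -> deploy_stage]. New: deploy_stage.
Fixed point reached. run_unit is concluded only by (vi); (vi) needs link_lib (never derived).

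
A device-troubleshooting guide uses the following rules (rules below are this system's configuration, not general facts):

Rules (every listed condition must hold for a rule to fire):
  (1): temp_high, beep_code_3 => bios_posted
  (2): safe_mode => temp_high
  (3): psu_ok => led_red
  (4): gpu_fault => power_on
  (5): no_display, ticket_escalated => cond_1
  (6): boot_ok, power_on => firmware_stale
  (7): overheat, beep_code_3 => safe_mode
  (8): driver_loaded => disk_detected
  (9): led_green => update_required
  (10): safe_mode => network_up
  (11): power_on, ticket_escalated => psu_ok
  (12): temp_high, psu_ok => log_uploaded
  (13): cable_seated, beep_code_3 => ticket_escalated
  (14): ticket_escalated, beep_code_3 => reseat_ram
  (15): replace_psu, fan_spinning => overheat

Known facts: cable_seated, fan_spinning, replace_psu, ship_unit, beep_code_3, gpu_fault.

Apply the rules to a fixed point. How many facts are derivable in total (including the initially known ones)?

17

Round 1: (4) [gpu_fault => power_on]; (13) [cable_seated, beep_code_3 => ticket_escalated]; (15) [replace_psu, fan_spinning => overheat]. Adds power_on, ticket_escalated, overheat.
Round 2: (7) [overheat, beep_code_3 => safe_mode]; (11) [power_on, ticket_escalated => psu_ok]; (14) [ticket_escalated, beep_code_3 => reseat_ram]. Adds safe_mode, psu_ok, reseat_ram.
Round 3: (2) [safe_mode => temp_high]; (3) [psu_ok => led_red]; (10) [safe_mode => network_up]. Adds temp_high, led_red, network_up.
Round 4: (1) [temp_high, beep_code_3 => bios_posted]; (12) [temp_high, psu_ok => log_uploaded]. Adds bios_posted, log_uploaded.
Closure: {beep_code_3, bios_posted, cable_seated, fan_spinning, gpu_fault, led_red, log_uploaded, network_up, overheat, power_on, psu_ok, replace_psu, reseat_ram, safe_mode, ship_unit, temp_high, ticket_escalated} — 17 facts.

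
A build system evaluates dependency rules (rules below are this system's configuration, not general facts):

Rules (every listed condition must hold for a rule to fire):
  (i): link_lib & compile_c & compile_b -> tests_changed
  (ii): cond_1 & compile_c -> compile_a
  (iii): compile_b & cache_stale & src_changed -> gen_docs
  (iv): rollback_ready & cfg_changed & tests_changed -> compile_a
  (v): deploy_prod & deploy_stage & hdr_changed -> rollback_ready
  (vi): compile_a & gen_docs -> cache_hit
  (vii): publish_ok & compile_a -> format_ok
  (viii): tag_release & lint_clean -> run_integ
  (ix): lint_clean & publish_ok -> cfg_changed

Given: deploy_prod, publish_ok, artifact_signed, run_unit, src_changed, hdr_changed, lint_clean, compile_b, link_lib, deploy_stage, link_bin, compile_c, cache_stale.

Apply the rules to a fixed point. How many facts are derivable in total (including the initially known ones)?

Round 1 — (i), (iii), (v), (ix), derive tests_changed, gen_docs, rollback_ready, cfg_changed.
Round 2 — (iv), derive compile_a.
Round 3 — (vi), (vii), derive cache_hit, format_ok.
Closure: {artifact_signed, cache_hit, cache_stale, cfg_changed, compile_a, compile_b, compile_c, deploy_prod, deploy_stage, format_ok, gen_docs, hdr_changed, link_bin, link_lib, lint_clean, publish_ok, rollback_ready, run_unit, src_changed, tests_changed} — 20 facts.

20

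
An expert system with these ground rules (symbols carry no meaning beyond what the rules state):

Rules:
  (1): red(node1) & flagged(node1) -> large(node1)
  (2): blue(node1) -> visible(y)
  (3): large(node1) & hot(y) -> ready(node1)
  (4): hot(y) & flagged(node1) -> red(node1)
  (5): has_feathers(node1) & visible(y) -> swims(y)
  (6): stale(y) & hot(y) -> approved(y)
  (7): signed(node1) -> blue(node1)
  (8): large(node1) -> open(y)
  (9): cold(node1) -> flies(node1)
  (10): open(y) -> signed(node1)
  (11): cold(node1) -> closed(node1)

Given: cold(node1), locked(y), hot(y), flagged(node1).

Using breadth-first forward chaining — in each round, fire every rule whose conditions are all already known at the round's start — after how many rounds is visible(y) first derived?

Round 1 — (4), (9), (11), derive red(node1), flies(node1), closed(node1).
Round 2 — (1), derive large(node1).
Round 3 — (3), (8), derive ready(node1), open(y).
Round 4 — (10), derive signed(node1).
Round 5 — (7), derive blue(node1).
Round 6 — (2), derive visible(y).
visible(y) first appears in round 6.

6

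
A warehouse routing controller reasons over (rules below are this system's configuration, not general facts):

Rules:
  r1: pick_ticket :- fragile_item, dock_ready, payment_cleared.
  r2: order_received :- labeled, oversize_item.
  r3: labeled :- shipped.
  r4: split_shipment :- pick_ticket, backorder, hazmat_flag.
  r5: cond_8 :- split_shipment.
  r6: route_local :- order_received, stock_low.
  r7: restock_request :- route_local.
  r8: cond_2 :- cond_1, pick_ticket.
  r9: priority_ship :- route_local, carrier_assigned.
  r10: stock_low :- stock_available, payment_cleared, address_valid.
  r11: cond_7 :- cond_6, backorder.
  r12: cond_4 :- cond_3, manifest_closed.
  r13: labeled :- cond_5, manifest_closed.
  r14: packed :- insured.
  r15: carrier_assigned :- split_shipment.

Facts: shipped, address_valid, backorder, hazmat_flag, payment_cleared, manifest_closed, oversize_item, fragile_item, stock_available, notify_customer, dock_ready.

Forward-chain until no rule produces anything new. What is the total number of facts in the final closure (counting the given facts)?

21

Round 1: r1 [pick_ticket :- fragile_item, dock_ready, payment_cleared.]; r3 [labeled :- shipped.]; r10 [stock_low :- stock_available, payment_cleared, address_valid.]. Adds pick_ticket, labeled, stock_low.
Round 2: r2 [order_received :- labeled, oversize_item.]; r4 [split_shipment :- pick_ticket, backorder, hazmat_flag.]. Adds order_received, split_shipment.
Round 3: r5 [cond_8 :- split_shipment.]; r6 [route_local :- order_received, stock_low.]; r15 [carrier_assigned :- split_shipment.]. Adds cond_8, route_local, carrier_assigned.
Round 4: r7 [restock_request :- route_local.]; r9 [priority_ship :- route_local, carrier_assigned.]. Adds restock_request, priority_ship.
Closure: {address_valid, backorder, carrier_assigned, cond_8, dock_ready, fragile_item, hazmat_flag, labeled, manifest_closed, notify_customer, order_received, oversize_item, payment_cleared, pick_ticket, priority_ship, restock_request, route_local, shipped, split_shipment, stock_available, stock_low} — 21 facts.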